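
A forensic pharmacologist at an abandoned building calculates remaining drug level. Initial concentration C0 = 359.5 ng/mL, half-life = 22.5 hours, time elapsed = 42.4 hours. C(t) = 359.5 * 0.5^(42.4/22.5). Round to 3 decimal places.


Drug concentration decay:
Number of half-lives = t / t_half = 42.4 / 22.5 = 1.884444
Decay factor = 0.5^1.884444 = 0.27084812
C(t) = 359.5 * 0.27084812 = 97.370 ng/mL

97.370


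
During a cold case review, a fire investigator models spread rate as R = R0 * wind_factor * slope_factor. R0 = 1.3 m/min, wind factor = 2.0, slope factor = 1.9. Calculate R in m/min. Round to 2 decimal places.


Fire spread rate calculation:
R = R0 * wind_factor * slope_factor
= 1.3 * 2.0 * 1.9
= 2.6 * 1.9
= 4.94 m/min

4.94


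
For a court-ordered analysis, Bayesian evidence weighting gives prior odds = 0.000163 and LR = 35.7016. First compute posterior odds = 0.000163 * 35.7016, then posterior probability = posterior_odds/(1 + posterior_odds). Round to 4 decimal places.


Bayesian evidence evaluation:
Posterior odds = prior_odds * LR = 0.000163 * 35.7016 = 0.005819361
Posterior probability = posterior_odds / (1 + posterior_odds)
= 0.005819361 / (1 + 0.005819361)
= 0.005819361 / 1.005819361
= 0.0058

0.0058


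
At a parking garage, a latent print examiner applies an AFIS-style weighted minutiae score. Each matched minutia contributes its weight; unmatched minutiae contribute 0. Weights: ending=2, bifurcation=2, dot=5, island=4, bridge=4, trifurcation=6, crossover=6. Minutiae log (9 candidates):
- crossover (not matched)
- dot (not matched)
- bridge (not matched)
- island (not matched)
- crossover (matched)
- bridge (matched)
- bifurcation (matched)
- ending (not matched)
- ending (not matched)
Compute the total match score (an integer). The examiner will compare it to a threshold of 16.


Weighted minutiae match score:
  crossover: not matched, +0
  dot: not matched, +0
  bridge: not matched, +0
  island: not matched, +0
  crossover: matched, +6 (running total 6)
  bridge: matched, +4 (running total 10)
  bifurcation: matched, +2 (running total 12)
  ending: not matched, +0
  ending: not matched, +0
Total score = 12
Threshold = 16; verdict = inconclusive

12


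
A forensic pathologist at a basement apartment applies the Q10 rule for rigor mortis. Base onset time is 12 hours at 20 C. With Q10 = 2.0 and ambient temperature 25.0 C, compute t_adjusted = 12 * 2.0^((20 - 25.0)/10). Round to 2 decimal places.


Rigor mortis time adjustment:
Exponent = (T_ref - T_actual) / 10 = (20 - 25.0) / 10 = -0.5
Q10 factor = 2.0^-0.5 = 0.70711
t_adjusted = 12 * 0.70711 = 8.49 hours

8.49


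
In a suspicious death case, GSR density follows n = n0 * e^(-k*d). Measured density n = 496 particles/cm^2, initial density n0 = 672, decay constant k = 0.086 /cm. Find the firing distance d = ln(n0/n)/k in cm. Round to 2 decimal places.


GSR distance calculation:
n0/n = 672 / 496 = 1.354839
ln(n0/n) = 0.303683
d = 0.303683 / 0.086 = 3.53 cm

3.53


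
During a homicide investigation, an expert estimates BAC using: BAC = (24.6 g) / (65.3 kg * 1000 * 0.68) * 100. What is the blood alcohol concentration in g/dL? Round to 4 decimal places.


Applying the Widmark formula:
BAC = (dose_g / (body_wt * 1000 * r)) * 100
Denominator = 65.3 * 1000 * 0.68 = 44404
BAC = (24.6 / 44404) * 100
BAC = 0.0554 g/dL

0.0554


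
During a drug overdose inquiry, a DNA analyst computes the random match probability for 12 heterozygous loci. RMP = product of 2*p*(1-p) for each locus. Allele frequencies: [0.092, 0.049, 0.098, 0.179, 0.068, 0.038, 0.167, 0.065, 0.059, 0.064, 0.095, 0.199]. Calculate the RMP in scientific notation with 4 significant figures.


Computing RMP for 12 loci:
Locus 1: 2 * 0.092 * 0.908 = 0.167072
Locus 2: 2 * 0.049 * 0.951 = 0.093198
Locus 3: 2 * 0.098 * 0.902 = 0.176792
Locus 4: 2 * 0.179 * 0.821 = 0.293918
Locus 5: 2 * 0.068 * 0.932 = 0.126752
Locus 6: 2 * 0.038 * 0.962 = 0.073112
Locus 7: 2 * 0.167 * 0.833 = 0.278222
Locus 8: 2 * 0.065 * 0.935 = 0.12155
Locus 9: 2 * 0.059 * 0.941 = 0.111038
Locus 10: 2 * 0.064 * 0.936 = 0.119808
Locus 11: 2 * 0.095 * 0.905 = 0.17195
Locus 12: 2 * 0.199 * 0.801 = 0.318798
RMP = 1.849e-10

1.849e-10


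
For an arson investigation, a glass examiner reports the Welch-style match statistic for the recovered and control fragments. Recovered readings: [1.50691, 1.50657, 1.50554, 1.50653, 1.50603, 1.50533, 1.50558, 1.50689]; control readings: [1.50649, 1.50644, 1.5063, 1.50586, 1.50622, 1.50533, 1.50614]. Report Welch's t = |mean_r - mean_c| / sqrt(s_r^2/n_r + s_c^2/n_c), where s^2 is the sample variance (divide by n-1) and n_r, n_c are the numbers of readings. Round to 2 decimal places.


Welch's t-criterion for glass RI comparison:
Recovered mean = sum / n_r = 12.04938 / 8 = 1.5061725
Control mean = sum / n_c = 10.54278 / 7 = 1.5061114
Recovered sample variance s_r^2 = 4.03679e-07
Control sample variance s_c^2 = 1.62214e-07
Welch SE (unpooled) = sqrt(s_r^2/n_r + s_c^2/n_c) = sqrt(5.04598e-08 + 2.31735e-08) = sqrt(7.36333e-08) = 0.000271355
|mean_r - mean_c| = 6.10714e-05
t = 6.10714e-05 / 0.000271355 = 0.23

0.23


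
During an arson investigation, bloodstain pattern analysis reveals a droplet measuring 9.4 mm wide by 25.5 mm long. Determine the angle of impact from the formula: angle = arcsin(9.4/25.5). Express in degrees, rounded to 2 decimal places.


Blood spatter impact angle calculation:
width / length = 9.4 / 25.5 = 0.368627
angle = arcsin(0.368627)
angle = 21.63 degrees

21.63


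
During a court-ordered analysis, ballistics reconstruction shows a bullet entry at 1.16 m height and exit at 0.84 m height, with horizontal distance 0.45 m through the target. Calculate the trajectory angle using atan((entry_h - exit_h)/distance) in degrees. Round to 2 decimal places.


Bullet trajectory angle:
Height difference = 1.16 - 0.84 = 0.32 m
angle = atan(0.32 / 0.45)
angle = atan(0.711111)
angle = 35.42 degrees

35.42


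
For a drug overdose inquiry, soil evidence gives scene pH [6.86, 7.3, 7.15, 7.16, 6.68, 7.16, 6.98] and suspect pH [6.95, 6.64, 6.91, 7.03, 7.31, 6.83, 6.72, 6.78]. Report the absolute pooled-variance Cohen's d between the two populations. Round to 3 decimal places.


Pooled-variance Cohen's d for soil pH comparison:
Scene mean = 49.29 / 7 = 7.041429
Suspect mean = 55.17 / 8 = 6.89625
Scene sample variance s_s^2 = 0.045681
Suspect sample variance s_c^2 = 0.043827
Pooled variance = ((n_s-1)*s_s^2 + (n_c-1)*s_c^2) / (n_s + n_c - 2) = 0.044683
Pooled SD = sqrt(0.044683) = 0.211384
Mean difference = 0.145179
|d| = |0.145179| / 0.211384 = 0.687

0.687


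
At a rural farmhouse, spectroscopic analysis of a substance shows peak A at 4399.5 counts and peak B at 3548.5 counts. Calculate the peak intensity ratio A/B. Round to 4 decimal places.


Spectral peak ratio:
Peak A = 4399.5 counts
Peak B = 3548.5 counts
Ratio = 4399.5 / 3548.5 = 1.2398

1.2398


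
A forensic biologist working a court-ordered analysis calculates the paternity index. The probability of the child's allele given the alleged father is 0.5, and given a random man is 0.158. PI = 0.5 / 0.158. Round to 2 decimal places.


Paternity Index calculation:
PI = P(allele|father) / P(allele|random)
PI = 0.5 / 0.158
PI = 3.16

3.16


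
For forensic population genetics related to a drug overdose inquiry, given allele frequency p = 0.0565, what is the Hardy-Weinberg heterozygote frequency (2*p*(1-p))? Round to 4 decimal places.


Hardy-Weinberg heterozygote frequency:
q = 1 - p = 1 - 0.0565 = 0.9435
2pq = 2 * 0.0565 * 0.9435 = 0.1066

0.1066


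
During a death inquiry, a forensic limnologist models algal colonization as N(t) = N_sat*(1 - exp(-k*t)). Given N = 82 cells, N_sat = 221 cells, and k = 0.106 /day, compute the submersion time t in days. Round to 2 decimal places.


PMSI from diatom colonization curve:
N / N_sat = 82 / 221 = 0.371041
1 - N/N_sat = 0.628959
ln(1 - N/N_sat) = -0.463689
t = -ln(1 - N/N_sat) / k = -(-0.463689) / 0.106 = 4.37 days

4.37


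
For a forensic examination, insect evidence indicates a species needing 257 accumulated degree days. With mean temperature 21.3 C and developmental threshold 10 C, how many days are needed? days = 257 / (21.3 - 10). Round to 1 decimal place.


Insect development time:
Effective temperature = avg_temp - T_base = 21.3 - 10 = 11.3 C
Days = ADD / effective_temp = 257 / 11.3 = 22.7 days

22.7


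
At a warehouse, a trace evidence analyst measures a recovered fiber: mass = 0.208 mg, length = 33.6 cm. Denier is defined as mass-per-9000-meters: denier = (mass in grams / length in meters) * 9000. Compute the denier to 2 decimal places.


Denier calculation:
Mass in grams = 0.208 mg / 1000 = 0.000208 g
Length in meters = 33.6 cm / 100 = 0.336 m
Linear density = mass / length = 0.000208 / 0.336 = 0.00061905 g/m
Denier = (g/m) * 9000 = 0.00061905 * 9000 = 5.57

5.57


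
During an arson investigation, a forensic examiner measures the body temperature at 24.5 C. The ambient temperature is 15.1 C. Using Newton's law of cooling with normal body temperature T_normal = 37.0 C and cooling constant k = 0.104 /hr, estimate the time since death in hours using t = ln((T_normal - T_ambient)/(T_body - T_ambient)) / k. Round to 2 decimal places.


Using Newton's law of cooling:
t = ln((T_normal - T_ambient) / (T_body - T_ambient)) / k
T_normal - T_ambient = 21.9
T_body - T_ambient = 9.4
Ratio = 2.329787
ln(ratio) = 0.845777
t = 0.845777 / 0.104 = 8.13 hours

8.13


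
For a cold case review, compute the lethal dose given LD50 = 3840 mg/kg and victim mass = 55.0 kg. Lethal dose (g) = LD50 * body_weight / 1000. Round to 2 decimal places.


Lethal dose calculation:
Lethal dose = LD50 * body_weight / 1000
= 3840 * 55.0 / 1000
= 211200 / 1000
= 211.20 g

211.20


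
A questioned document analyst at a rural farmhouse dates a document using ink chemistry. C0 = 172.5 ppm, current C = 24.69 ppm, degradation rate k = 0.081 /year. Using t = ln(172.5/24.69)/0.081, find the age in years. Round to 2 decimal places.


Document age estimation:
C0/C = 172.5 / 24.69 = 6.986634
ln(C0/C) = 1.943999
t = 1.943999 / 0.081 = 24.00 years

24.00


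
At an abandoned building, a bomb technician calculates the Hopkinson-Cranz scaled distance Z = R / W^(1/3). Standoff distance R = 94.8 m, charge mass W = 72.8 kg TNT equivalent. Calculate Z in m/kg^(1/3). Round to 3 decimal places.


Scaled distance calculation:
W^(1/3) = 72.8^(1/3) = 4.175519
Z = R / W^(1/3) = 94.8 / 4.175519
Z = 22.704 m/kg^(1/3)

22.704


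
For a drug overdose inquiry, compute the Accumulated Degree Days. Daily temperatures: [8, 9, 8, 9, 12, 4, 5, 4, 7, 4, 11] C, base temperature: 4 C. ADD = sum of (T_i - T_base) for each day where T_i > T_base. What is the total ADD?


Computing ADD day by day:
Day 1: max(0, 8 - 4) = 4
Day 2: max(0, 9 - 4) = 5
Day 3: max(0, 8 - 4) = 4
Day 4: max(0, 9 - 4) = 5
Day 5: max(0, 12 - 4) = 8
Day 6: max(0, 4 - 4) = 0
Day 7: max(0, 5 - 4) = 1
Day 8: max(0, 4 - 4) = 0
Day 9: max(0, 7 - 4) = 3
Day 10: max(0, 4 - 4) = 0
Day 11: max(0, 11 - 4) = 7
Total ADD = 37

37


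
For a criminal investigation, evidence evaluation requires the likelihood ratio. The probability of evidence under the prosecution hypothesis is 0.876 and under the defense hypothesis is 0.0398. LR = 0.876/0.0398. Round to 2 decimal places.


Likelihood ratio calculation:
LR = P(E|Hp) / P(E|Hd)
LR = 0.876 / 0.0398
LR = 22.01

22.01


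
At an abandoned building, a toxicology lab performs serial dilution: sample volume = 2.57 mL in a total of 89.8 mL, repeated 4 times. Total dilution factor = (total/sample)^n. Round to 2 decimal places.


Dilution factor calculation:
Single dilution = V_total / V_sample = 89.8 / 2.57 ≈ 34.941634
Number of dilutions = 4
Total DF = (89.8 / 2.57)^4 (full precision, rounded at the end) = 1490640.28

1490640.28


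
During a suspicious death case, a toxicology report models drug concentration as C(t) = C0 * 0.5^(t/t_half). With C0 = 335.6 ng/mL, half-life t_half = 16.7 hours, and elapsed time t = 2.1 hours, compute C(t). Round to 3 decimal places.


Drug concentration decay:
Number of half-lives = t / t_half = 2.1 / 16.7 = 0.125749
Decay factor = 0.5^0.125749 = 0.91652809
C(t) = 335.6 * 0.91652809 = 307.587 ng/mL

307.587


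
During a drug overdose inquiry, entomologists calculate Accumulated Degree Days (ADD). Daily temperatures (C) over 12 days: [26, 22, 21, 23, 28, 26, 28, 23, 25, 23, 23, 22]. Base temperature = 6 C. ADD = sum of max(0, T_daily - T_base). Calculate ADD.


Computing ADD day by day:
Day 1: max(0, 26 - 6) = 20
Day 2: max(0, 22 - 6) = 16
Day 3: max(0, 21 - 6) = 15
Day 4: max(0, 23 - 6) = 17
Day 5: max(0, 28 - 6) = 22
Day 6: max(0, 26 - 6) = 20
Day 7: max(0, 28 - 6) = 22
Day 8: max(0, 23 - 6) = 17
Day 9: max(0, 25 - 6) = 19
Day 10: max(0, 23 - 6) = 17
Day 11: max(0, 23 - 6) = 17
Day 12: max(0, 22 - 6) = 16
Total ADD = 218

218


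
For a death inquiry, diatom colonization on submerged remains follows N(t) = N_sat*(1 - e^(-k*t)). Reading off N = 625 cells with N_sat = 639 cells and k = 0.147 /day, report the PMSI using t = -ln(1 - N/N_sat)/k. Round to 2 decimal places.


PMSI from diatom colonization curve:
N / N_sat = 625 / 639 = 0.978091
1 - N/N_sat = 0.021909
ln(1 - N/N_sat) = -3.820858
t = -ln(1 - N/N_sat) / k = -(-3.820858) / 0.147 = 25.99 days

25.99


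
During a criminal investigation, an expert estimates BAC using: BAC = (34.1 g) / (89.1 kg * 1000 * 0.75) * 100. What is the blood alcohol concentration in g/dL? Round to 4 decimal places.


Applying the Widmark formula:
BAC = (dose_g / (body_wt * 1000 * r)) * 100
Denominator = 89.1 * 1000 * 0.75 = 66825
BAC = (34.1 / 66825) * 100
BAC = 0.0510 g/dL

0.0510


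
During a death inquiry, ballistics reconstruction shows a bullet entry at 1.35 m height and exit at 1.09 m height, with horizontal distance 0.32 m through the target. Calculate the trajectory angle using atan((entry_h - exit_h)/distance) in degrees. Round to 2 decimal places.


Bullet trajectory angle:
Height difference = 1.35 - 1.09 = 0.26 m
angle = atan(0.26 / 0.32)
angle = atan(0.8125)
angle = 39.09 degrees

39.09


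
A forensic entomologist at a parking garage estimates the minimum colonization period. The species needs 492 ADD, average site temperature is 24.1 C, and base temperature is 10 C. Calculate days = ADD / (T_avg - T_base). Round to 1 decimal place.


Insect development time:
Effective temperature = avg_temp - T_base = 24.1 - 10 = 14.1 C
Days = ADD / effective_temp = 492 / 14.1 = 34.9 days

34.9


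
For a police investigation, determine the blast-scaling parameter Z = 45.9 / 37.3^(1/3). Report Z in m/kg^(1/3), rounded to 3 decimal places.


Scaled distance calculation:
W^(1/3) = 37.3^(1/3) = 3.341204
Z = R / W^(1/3) = 45.9 / 3.341204
Z = 13.738 m/kg^(1/3)

13.738


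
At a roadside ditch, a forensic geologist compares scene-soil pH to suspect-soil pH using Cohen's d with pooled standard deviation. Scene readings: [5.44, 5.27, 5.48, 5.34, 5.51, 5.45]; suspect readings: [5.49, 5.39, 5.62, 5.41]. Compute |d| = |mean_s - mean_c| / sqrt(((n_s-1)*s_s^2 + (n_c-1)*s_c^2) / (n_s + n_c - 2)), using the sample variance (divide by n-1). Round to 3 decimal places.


Pooled-variance Cohen's d for soil pH comparison:
Scene mean = 32.49 / 6 = 5.415
Suspect mean = 21.91 / 4 = 5.4775
Scene sample variance s_s^2 = 0.00835
Suspect sample variance s_c^2 = 0.010892
Pooled variance = ((n_s-1)*s_s^2 + (n_c-1)*s_c^2) / (n_s + n_c - 2) = 0.009303
Pooled SD = sqrt(0.009303) = 0.096452
Mean difference = -0.0625
|d| = |-0.0625| / 0.096452 = 0.648

0.648


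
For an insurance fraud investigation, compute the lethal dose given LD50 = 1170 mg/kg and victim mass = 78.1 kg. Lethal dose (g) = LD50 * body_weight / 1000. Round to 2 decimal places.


Lethal dose calculation:
Lethal dose = LD50 * body_weight / 1000
= 1170 * 78.1 / 1000
= 91377 / 1000
= 91.38 g

91.38


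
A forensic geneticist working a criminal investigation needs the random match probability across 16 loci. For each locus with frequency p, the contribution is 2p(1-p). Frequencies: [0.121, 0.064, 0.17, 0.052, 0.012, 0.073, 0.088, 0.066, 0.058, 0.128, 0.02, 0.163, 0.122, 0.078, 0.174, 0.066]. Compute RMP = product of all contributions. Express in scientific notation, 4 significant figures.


Computing RMP for 16 loci:
Locus 1: 2 * 0.121 * 0.879 = 0.212718
Locus 2: 2 * 0.064 * 0.936 = 0.119808
Locus 3: 2 * 0.17 * 0.83 = 0.2822
Locus 4: 2 * 0.052 * 0.948 = 0.098592
Locus 5: 2 * 0.012 * 0.988 = 0.023712
Locus 6: 2 * 0.073 * 0.927 = 0.135342
Locus 7: 2 * 0.088 * 0.912 = 0.160512
Locus 8: 2 * 0.066 * 0.934 = 0.123288
Locus 9: 2 * 0.058 * 0.942 = 0.109272
Locus 10: 2 * 0.128 * 0.872 = 0.223232
Locus 11: 2 * 0.02 * 0.98 = 0.0392
Locus 12: 2 * 0.163 * 0.837 = 0.272862
Locus 13: 2 * 0.122 * 0.878 = 0.214232
Locus 14: 2 * 0.078 * 0.922 = 0.143832
Locus 15: 2 * 0.174 * 0.826 = 0.287448
Locus 16: 2 * 0.066 * 0.934 = 0.123288
RMP = 1.283e-14

1.283e-14


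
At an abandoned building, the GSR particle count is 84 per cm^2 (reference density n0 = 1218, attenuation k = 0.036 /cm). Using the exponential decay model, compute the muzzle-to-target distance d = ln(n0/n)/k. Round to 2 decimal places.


GSR distance calculation:
n0/n = 1218 / 84 = 14.5
ln(n0/n) = 2.674149
d = 2.674149 / 0.036 = 74.28 cm

74.28


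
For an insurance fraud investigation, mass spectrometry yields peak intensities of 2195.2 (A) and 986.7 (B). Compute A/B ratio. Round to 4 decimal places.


Spectral peak ratio:
Peak A = 2195.2 counts
Peak B = 986.7 counts
Ratio = 2195.2 / 986.7 = 2.2248

2.2248


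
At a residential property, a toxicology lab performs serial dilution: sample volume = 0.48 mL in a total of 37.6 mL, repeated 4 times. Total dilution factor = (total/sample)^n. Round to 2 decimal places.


Dilution factor calculation:
Single dilution = V_total / V_sample = 37.6 / 0.48 ≈ 78.333333
Number of dilutions = 4
Total DF = (37.6 / 0.48)^4 (full precision, rounded at the end) = 37651859.57

37651859.57


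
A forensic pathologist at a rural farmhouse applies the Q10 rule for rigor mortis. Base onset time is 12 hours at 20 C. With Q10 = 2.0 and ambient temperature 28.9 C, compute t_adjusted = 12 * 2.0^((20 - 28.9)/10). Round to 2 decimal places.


Rigor mortis time adjustment:
Exponent = (T_ref - T_actual) / 10 = (20 - 28.9) / 10 = -0.89
Q10 factor = 2.0^-0.89 = 0.53961
t_adjusted = 12 * 0.53961 = 6.48 hours

6.48


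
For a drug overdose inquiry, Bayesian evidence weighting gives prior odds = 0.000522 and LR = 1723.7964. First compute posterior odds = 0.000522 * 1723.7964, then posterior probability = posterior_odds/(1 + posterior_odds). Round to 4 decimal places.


Bayesian evidence evaluation:
Posterior odds = prior_odds * LR = 0.000522 * 1723.7964 = 0.8998217
Posterior probability = posterior_odds / (1 + posterior_odds)
= 0.8998217 / (1 + 0.8998217)
= 0.8998217 / 1.8998217
= 0.4736

0.4736


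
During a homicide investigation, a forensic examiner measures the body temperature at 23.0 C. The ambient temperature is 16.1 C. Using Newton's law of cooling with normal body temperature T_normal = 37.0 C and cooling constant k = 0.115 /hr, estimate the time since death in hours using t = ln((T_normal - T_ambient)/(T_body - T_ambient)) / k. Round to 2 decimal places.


Using Newton's law of cooling:
t = ln((T_normal - T_ambient) / (T_body - T_ambient)) / k
T_normal - T_ambient = 20.9
T_body - T_ambient = 6.9
Ratio = 3.028986
ln(ratio) = 1.108228
t = 1.108228 / 0.115 = 9.64 hours

9.64


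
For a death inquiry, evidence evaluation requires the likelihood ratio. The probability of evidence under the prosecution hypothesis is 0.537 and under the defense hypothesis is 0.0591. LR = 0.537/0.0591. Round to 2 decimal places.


Likelihood ratio calculation:
LR = P(E|Hp) / P(E|Hd)
LR = 0.537 / 0.0591
LR = 9.09

9.09


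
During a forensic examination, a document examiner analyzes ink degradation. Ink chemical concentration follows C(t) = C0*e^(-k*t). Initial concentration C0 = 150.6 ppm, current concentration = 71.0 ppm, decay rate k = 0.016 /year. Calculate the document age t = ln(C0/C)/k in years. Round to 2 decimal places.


Document age estimation:
C0/C = 150.6 / 71.0 = 2.121127
ln(C0/C) = 0.751948
t = 0.751948 / 0.016 = 47.00 years

47.00


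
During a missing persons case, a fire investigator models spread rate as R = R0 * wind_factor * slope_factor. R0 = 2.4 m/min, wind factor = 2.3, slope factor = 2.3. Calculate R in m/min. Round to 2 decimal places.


Fire spread rate calculation:
R = R0 * wind_factor * slope_factor
= 2.4 * 2.3 * 2.3
= 5.52 * 2.3
= 12.70 m/min

12.70


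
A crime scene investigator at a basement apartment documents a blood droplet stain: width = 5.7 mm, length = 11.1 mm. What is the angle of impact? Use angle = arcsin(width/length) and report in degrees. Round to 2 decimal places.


Blood spatter impact angle calculation:
width / length = 5.7 / 11.1 = 0.513514
angle = arcsin(0.513514)
angle = 30.90 degrees

30.90


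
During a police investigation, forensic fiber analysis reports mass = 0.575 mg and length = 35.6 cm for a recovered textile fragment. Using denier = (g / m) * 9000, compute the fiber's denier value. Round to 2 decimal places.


Denier calculation:
Mass in grams = 0.575 mg / 1000 = 0.000575 g
Length in meters = 35.6 cm / 100 = 0.356 m
Linear density = mass / length = 0.000575 / 0.356 = 0.00161517 g/m
Denier = (g/m) * 9000 = 0.00161517 * 9000 = 14.54

14.54


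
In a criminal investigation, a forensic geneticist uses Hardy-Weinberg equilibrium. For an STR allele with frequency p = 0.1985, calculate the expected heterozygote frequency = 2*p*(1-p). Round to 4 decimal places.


Hardy-Weinberg heterozygote frequency:
q = 1 - p = 1 - 0.1985 = 0.8015
2pq = 2 * 0.1985 * 0.8015 = 0.3182

0.3182


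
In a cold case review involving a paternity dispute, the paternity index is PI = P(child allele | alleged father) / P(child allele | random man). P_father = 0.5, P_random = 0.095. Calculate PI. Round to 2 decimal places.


Paternity Index calculation:
PI = P(allele|father) / P(allele|random)
PI = 0.5 / 0.095
PI = 5.26

5.26


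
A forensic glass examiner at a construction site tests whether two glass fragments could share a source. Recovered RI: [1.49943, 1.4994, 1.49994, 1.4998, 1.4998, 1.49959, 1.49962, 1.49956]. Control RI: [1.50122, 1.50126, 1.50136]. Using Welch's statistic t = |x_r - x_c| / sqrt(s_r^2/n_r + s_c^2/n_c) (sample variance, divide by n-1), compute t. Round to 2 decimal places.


Welch's t-criterion for glass RI comparison:
Recovered mean = sum / n_r = 11.99714 / 8 = 1.4996425
Control mean = sum / n_c = 4.50384 / 3 = 1.50128
Recovered sample variance s_r^2 = 3.60214e-08
Control sample variance s_c^2 = 5.2e-09
Welch SE (unpooled) = sqrt(s_r^2/n_r + s_c^2/n_c) = sqrt(4.50268e-09 + 1.73333e-09) = sqrt(6.23601e-09) = 7.89684e-05
|mean_r - mean_c| = 0.0016375
t = 0.0016375 / 7.89684e-05 = 20.74

20.74


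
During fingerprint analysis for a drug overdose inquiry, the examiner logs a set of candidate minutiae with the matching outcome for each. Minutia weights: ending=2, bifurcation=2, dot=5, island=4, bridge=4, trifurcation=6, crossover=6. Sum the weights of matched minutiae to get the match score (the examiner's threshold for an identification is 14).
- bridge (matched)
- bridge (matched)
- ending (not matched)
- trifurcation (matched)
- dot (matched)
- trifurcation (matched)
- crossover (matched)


Weighted minutiae match score:
  bridge: matched, +4 (running total 4)
  bridge: matched, +4 (running total 8)
  ending: not matched, +0
  trifurcation: matched, +6 (running total 14)
  dot: matched, +5 (running total 19)
  trifurcation: matched, +6 (running total 25)
  crossover: matched, +6 (running total 31)
Total score = 31
Threshold = 14; verdict = identification

31


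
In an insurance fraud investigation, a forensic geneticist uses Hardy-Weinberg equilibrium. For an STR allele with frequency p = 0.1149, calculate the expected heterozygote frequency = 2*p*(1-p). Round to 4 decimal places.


Hardy-Weinberg heterozygote frequency:
q = 1 - p = 1 - 0.1149 = 0.8851
2pq = 2 * 0.1149 * 0.8851 = 0.2034

0.2034


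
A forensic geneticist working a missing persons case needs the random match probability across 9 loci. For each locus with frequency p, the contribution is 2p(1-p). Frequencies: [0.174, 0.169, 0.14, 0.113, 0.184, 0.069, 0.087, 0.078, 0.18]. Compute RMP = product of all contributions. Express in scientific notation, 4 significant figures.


Computing RMP for 9 loci:
Locus 1: 2 * 0.174 * 0.826 = 0.287448
Locus 2: 2 * 0.169 * 0.831 = 0.280878
Locus 3: 2 * 0.14 * 0.86 = 0.2408
Locus 4: 2 * 0.113 * 0.887 = 0.200462
Locus 5: 2 * 0.184 * 0.816 = 0.300288
Locus 6: 2 * 0.069 * 0.931 = 0.128478
Locus 7: 2 * 0.087 * 0.913 = 0.158862
Locus 8: 2 * 0.078 * 0.922 = 0.143832
Locus 9: 2 * 0.18 * 0.82 = 0.2952
RMP = 1.014e-06

1.014e-06


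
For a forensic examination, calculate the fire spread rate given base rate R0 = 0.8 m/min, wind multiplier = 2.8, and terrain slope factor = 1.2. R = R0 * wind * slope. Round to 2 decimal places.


Fire spread rate calculation:
R = R0 * wind_factor * slope_factor
= 0.8 * 2.8 * 1.2
= 2.24 * 1.2
= 2.69 m/min

2.69


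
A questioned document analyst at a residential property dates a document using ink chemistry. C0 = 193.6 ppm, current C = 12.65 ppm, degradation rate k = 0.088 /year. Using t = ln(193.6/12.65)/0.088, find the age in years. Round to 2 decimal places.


Document age estimation:
C0/C = 193.6 / 12.65 = 15.304348
ln(C0/C) = 2.728137
t = 2.728137 / 0.088 = 31.00 years

31.00


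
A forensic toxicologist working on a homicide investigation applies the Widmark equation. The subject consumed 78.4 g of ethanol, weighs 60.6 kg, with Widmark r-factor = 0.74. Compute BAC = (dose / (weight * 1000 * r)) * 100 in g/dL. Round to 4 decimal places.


Applying the Widmark formula:
BAC = (dose_g / (body_wt * 1000 * r)) * 100
Denominator = 60.6 * 1000 * 0.74 = 44844
BAC = (78.4 / 44844) * 100
BAC = 0.1748 g/dL

0.1748


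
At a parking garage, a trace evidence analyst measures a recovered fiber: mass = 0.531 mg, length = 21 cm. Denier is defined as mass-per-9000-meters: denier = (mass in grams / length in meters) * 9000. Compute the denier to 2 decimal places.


Denier calculation:
Mass in grams = 0.531 mg / 1000 = 0.000531 g
Length in meters = 21 cm / 100 = 0.21 m
Linear density = mass / length = 0.000531 / 0.21 = 0.00252857 g/m
Denier = (g/m) * 9000 = 0.00252857 * 9000 = 22.76

22.76


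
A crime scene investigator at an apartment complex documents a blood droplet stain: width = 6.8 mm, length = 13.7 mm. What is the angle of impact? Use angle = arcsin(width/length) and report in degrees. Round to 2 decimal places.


Blood spatter impact angle calculation:
width / length = 6.8 / 13.7 = 0.49635
angle = arcsin(0.49635)
angle = 29.76 degrees

29.76


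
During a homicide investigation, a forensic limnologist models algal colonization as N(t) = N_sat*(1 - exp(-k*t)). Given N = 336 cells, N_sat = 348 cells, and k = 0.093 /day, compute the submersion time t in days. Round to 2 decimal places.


PMSI from diatom colonization curve:
N / N_sat = 336 / 348 = 0.965517
1 - N/N_sat = 0.034483
ln(1 - N/N_sat) = -3.367289
t = -ln(1 - N/N_sat) / k = -(-3.367289) / 0.093 = 36.21 days

36.21


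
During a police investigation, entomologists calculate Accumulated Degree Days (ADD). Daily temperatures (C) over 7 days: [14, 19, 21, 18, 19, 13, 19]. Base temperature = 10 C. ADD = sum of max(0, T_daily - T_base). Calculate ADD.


Computing ADD day by day:
Day 1: max(0, 14 - 10) = 4
Day 2: max(0, 19 - 10) = 9
Day 3: max(0, 21 - 10) = 11
Day 4: max(0, 18 - 10) = 8
Day 5: max(0, 19 - 10) = 9
Day 6: max(0, 13 - 10) = 3
Day 7: max(0, 19 - 10) = 9
Total ADD = 53

53


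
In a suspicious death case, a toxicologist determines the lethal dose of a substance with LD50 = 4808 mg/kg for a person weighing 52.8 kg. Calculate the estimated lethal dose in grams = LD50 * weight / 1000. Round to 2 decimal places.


Lethal dose calculation:
Lethal dose = LD50 * body_weight / 1000
= 4808 * 52.8 / 1000
= 253862.4 / 1000
= 253.86 g

253.86


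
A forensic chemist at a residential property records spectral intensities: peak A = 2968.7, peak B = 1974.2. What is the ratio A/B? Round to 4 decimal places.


Spectral peak ratio:
Peak A = 2968.7 counts
Peak B = 1974.2 counts
Ratio = 2968.7 / 1974.2 = 1.5037

1.5037


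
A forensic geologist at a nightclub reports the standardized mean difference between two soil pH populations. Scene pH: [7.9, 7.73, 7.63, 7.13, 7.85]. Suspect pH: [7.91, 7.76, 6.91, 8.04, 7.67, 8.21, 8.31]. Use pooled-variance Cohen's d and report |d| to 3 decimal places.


Pooled-variance Cohen's d for soil pH comparison:
Scene mean = 38.24 / 5 = 7.648
Suspect mean = 54.81 / 7 = 7.83
Scene sample variance s_s^2 = 0.09492
Suspect sample variance s_c^2 = 0.217033
Pooled variance = ((n_s-1)*s_s^2 + (n_c-1)*s_c^2) / (n_s + n_c - 2) = 0.168188
Pooled SD = sqrt(0.168188) = 0.410107
Mean difference = -0.182
|d| = |-0.182| / 0.410107 = 0.444

0.444


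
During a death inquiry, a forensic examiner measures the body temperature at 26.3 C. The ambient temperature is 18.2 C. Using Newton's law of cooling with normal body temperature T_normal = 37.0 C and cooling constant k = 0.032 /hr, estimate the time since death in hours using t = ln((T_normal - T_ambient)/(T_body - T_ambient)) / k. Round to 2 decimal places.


Using Newton's law of cooling:
t = ln((T_normal - T_ambient) / (T_body - T_ambient)) / k
T_normal - T_ambient = 18.8
T_body - T_ambient = 8.1
Ratio = 2.320988
ln(ratio) = 0.841993
t = 0.841993 / 0.032 = 26.31 hours

26.31


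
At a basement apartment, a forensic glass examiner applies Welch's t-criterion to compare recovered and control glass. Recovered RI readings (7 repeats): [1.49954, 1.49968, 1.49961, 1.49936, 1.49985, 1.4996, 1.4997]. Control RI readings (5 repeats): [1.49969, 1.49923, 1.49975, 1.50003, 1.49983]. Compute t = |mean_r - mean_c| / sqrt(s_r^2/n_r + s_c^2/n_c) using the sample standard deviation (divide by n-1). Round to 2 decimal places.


Welch's t-criterion for glass RI comparison:
Recovered mean = sum / n_r = 10.49734 / 7 = 1.49962
Control mean = sum / n_c = 7.49853 / 5 = 1.499706
Recovered sample variance s_r^2 = 2.29e-08
Control sample variance s_c^2 = 8.728e-08
Welch SE (unpooled) = sqrt(s_r^2/n_r + s_c^2/n_c) = sqrt(3.27143e-09 + 1.7456e-08) = sqrt(2.07274e-08) = 0.00014397
|mean_r - mean_c| = 8.6e-05
t = 8.6e-05 / 0.00014397 = 0.60

0.60


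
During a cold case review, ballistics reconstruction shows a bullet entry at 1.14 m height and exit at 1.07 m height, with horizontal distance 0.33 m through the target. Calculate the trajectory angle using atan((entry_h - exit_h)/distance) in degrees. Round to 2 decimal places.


Bullet trajectory angle:
Height difference = 1.14 - 1.07 = 0.07 m
angle = atan(0.07 / 0.33)
angle = atan(0.212121)
angle = 11.98 degrees

11.98


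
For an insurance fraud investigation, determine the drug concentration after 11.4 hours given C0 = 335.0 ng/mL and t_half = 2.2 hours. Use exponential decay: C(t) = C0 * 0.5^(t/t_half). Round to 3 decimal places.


Drug concentration decay:
Number of half-lives = t / t_half = 11.4 / 2.2 = 5.181818
Decay factor = 0.5^5.181818 = 0.02754973
C(t) = 335.0 * 0.02754973 = 9.229 ng/mL

9.229


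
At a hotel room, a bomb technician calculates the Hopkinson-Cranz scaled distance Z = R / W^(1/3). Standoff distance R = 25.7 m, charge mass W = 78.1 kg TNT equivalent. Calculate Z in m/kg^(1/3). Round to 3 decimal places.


Scaled distance calculation:
W^(1/3) = 78.1^(1/3) = 4.274484
Z = R / W^(1/3) = 25.7 / 4.274484
Z = 6.012 m/kg^(1/3)

6.012


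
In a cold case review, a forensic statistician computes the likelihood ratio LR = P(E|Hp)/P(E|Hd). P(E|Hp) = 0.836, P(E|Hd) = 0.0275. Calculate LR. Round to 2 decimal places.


Likelihood ratio calculation:
LR = P(E|Hp) / P(E|Hd)
LR = 0.836 / 0.0275
LR = 30.40

30.40


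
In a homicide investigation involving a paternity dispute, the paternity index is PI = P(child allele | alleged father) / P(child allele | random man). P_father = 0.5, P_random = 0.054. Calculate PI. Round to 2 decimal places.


Paternity Index calculation:
PI = P(allele|father) / P(allele|random)
PI = 0.5 / 0.054
PI = 9.26

9.26


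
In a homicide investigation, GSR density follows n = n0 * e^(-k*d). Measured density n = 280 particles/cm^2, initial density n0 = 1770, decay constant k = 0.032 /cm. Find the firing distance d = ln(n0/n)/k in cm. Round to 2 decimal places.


GSR distance calculation:
n0/n = 1770 / 280 = 6.321429
ln(n0/n) = 1.843945
d = 1.843945 / 0.032 = 57.62 cm

57.62


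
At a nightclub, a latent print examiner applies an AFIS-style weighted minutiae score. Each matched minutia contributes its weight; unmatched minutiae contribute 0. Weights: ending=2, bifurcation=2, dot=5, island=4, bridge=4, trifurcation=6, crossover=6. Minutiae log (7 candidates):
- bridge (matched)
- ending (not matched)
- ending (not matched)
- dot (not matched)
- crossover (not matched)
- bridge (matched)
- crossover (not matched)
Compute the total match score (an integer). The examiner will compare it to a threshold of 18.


Weighted minutiae match score:
  bridge: matched, +4 (running total 4)
  ending: not matched, +0
  ending: not matched, +0
  dot: not matched, +0
  crossover: not matched, +0
  bridge: matched, +4 (running total 8)
  crossover: not matched, +0
Total score = 8
Threshold = 18; verdict = inconclusive

8


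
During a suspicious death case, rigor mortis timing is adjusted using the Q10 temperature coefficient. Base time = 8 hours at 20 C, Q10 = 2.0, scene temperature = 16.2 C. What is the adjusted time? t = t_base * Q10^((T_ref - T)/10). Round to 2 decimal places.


Rigor mortis time adjustment:
Exponent = (T_ref - T_actual) / 10 = (20 - 16.2) / 10 = 0.38
Q10 factor = 2.0^0.38 = 1.30134
t_adjusted = 8 * 1.30134 = 10.41 hours

10.41


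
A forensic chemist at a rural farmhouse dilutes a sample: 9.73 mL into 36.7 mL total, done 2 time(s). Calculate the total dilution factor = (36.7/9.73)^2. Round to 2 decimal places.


Dilution factor calculation:
Single dilution = V_total / V_sample = 36.7 / 9.73 ≈ 3.77184
Number of dilutions = 2
Total DF = (36.7 / 9.73)^2 (full precision, rounded at the end) = 14.23

14.23


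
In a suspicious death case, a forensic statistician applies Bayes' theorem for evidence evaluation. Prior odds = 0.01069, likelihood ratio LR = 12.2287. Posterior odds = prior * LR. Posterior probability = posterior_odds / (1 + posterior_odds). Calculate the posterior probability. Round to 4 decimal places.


Bayesian evidence evaluation:
Posterior odds = prior_odds * LR = 0.01069 * 12.2287 = 0.1307248
Posterior probability = posterior_odds / (1 + posterior_odds)
= 0.1307248 / (1 + 0.1307248)
= 0.1307248 / 1.1307248
= 0.1156

0.1156


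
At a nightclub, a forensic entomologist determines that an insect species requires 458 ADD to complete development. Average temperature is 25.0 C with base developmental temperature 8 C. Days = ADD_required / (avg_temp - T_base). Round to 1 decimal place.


Insect development time:
Effective temperature = avg_temp - T_base = 25.0 - 8 = 17.0 C
Days = ADD / effective_temp = 458 / 17.0 = 26.9 days

26.9


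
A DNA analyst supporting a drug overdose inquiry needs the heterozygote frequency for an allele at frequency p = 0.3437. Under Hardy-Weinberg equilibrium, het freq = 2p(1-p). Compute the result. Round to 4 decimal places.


Hardy-Weinberg heterozygote frequency:
q = 1 - p = 1 - 0.3437 = 0.6563
2pq = 2 * 0.3437 * 0.6563 = 0.4511

0.4511


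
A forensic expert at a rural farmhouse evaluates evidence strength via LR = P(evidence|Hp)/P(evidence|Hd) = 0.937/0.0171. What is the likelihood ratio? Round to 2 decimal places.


Likelihood ratio calculation:
LR = P(E|Hp) / P(E|Hd)
LR = 0.937 / 0.0171
LR = 54.80

54.80


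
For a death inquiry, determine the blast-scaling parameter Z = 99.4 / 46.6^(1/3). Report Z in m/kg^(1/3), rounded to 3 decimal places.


Scaled distance calculation:
W^(1/3) = 46.6^(1/3) = 3.598559
Z = R / W^(1/3) = 99.4 / 3.598559
Z = 27.622 m/kg^(1/3)

27.622


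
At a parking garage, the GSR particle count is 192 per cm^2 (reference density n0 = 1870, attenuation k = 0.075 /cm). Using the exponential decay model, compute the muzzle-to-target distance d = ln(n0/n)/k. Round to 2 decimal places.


GSR distance calculation:
n0/n = 1870 / 192 = 9.739583
ln(n0/n) = 2.276198
d = 2.276198 / 0.075 = 30.35 cm

30.35


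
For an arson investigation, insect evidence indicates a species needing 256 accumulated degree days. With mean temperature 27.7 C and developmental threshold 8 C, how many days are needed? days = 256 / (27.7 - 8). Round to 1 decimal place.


Insect development time:
Effective temperature = avg_temp - T_base = 27.7 - 8 = 19.7 C
Days = ADD / effective_temp = 256 / 19.7 = 13.0 days

13.0


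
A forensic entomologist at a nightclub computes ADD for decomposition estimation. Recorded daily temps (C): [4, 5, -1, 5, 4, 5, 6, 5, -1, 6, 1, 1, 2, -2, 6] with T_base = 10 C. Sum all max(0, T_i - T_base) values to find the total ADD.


Computing ADD day by day:
Day 1: max(0, 4 - 10) = 0
Day 2: max(0, 5 - 10) = 0
Day 3: max(0, -1 - 10) = 0
Day 4: max(0, 5 - 10) = 0
Day 5: max(0, 4 - 10) = 0
Day 6: max(0, 5 - 10) = 0
Day 7: max(0, 6 - 10) = 0
Day 8: max(0, 5 - 10) = 0
Day 9: max(0, -1 - 10) = 0
Day 10: max(0, 6 - 10) = 0
Day 11: max(0, 1 - 10) = 0
Day 12: max(0, 1 - 10) = 0
Day 13: max(0, 2 - 10) = 0
Day 14: max(0, -2 - 10) = 0
Day 15: max(0, 6 - 10) = 0
Total ADD = 0

0


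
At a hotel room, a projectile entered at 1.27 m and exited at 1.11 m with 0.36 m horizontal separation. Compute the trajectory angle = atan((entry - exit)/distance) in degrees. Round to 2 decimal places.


Bullet trajectory angle:
Height difference = 1.27 - 1.11 = 0.16 m
angle = atan(0.16 / 0.36)
angle = atan(0.444444)
angle = 23.96 degrees

23.96


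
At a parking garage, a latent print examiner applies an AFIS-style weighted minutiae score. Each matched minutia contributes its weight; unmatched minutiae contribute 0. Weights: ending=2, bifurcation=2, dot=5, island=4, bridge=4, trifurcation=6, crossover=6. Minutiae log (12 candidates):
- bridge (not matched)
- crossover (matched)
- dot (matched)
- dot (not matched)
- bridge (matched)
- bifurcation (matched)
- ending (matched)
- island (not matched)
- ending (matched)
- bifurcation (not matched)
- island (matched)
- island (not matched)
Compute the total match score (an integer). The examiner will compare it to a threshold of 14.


Weighted minutiae match score:
  bridge: not matched, +0
  crossover: matched, +6 (running total 6)
  dot: matched, +5 (running total 11)
  dot: not matched, +0
  bridge: matched, +4 (running total 15)
  bifurcation: matched, +2 (running total 17)
  ending: matched, +2 (running total 19)
  island: not matched, +0
  ending: matched, +2 (running total 21)
  bifurcation: not matched, +0
  island: matched, +4 (running total 25)
  island: not matched, +0
Total score = 25
Threshold = 14; verdict = identification

25


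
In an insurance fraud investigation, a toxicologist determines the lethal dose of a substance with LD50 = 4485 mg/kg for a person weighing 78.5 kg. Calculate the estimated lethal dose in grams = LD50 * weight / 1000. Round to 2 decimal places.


Lethal dose calculation:
Lethal dose = LD50 * body_weight / 1000
= 4485 * 78.5 / 1000
= 352072.5 / 1000
= 352.07 g

352.07


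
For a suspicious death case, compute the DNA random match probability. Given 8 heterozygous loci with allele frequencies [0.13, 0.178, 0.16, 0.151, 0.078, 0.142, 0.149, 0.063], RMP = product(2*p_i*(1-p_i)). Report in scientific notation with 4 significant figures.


Computing RMP for 8 loci:
Locus 1: 2 * 0.13 * 0.87 = 0.2262
Locus 2: 2 * 0.178 * 0.822 = 0.292632
Locus 3: 2 * 0.16 * 0.84 = 0.2688
Locus 4: 2 * 0.151 * 0.849 = 0.256398
Locus 5: 2 * 0.078 * 0.922 = 0.143832
Locus 6: 2 * 0.142 * 0.858 = 0.243672
Locus 7: 2 * 0.149 * 0.851 = 0.253598
Locus 8: 2 * 0.063 * 0.937 = 0.118062
RMP = 4.787e-06

4.787e-06
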